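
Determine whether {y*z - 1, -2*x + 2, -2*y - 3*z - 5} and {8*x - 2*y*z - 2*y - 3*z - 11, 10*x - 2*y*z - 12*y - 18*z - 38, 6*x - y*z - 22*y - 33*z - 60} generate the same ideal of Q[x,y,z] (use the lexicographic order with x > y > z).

Yes, the ideals are equal.

Equality of ideals is decidable: compute both reduced Gröbner bases (unique for the ordering) and check whether they agree.
Buchberger on the first generating set:
f_1 = y*z - 1, LT = y*z.
f_2 = -2*x + 2, LT = x.
f_3 = -2*y - 3*z - 5, LT = y.

S(f_1,f_3): lcm = y*z. S = -3/2*z**2 - 5/2*z - 1.
  reduce S modulo (f_1, f_2, f_3):
  remainder -3/2*z**2 - 5/2*z - 1 ≠ 0; add g_4 = -3/2*z**2 - 5/2*z - 1 to the basis.

The other S-polynomials (S(f_1,f_2), S(f_2,f_3), S(f_1,g_4), S(f_2,g_4), S(f_3,g_4)) all reduce to 0 modulo the current basis, so we have a Gröbner basis.
Inter-reduce: drop elements whose leading term is divisible by another's, tail-reduce, and make monic.
Reduced Gröbner basis: {x - 1, y + 3/2*z + 5/2, z**2 + 5/3*z + 2/3}.

Buchberger on the second generating set:
h_1 = 8*x - 2*y*z - 2*y - 3*z - 11, LT = x.
h_2 = 10*x - 2*y*z - 12*y - 18*z - 38, LT = x.
h_3 = 6*x - y*z - 22*y - 33*z - 60, LT = x.

S(h_1,h_2): lcm = x. S = -1/20*y*z + 19/20*y + 57/40*z + 97/40.
  reduce S modulo (h_1, h_2, h_3):
  remainder -1/20*y*z + 19/20*y + 57/40*z + 97/40 ≠ 0; add k_4 = -1/20*y*z + 19/20*y + 57/40*z + 97/40 to the basis.

S(h_1,h_3): lcm = x. S = -1/12*y*z + 41/12*y + 41/8*z + 69/8.
  reduce S modulo (h_1, h_2, h_3, k_4):
  remainder 11/6*y + 11/4*z + 55/12 ≠ 0; add k_5 = 11/6*y + 11/4*z + 55/12 to the basis.

S(k_4,k_5): lcm = y*z. S = -19*y - 3/2*z**2 - 31*z - 97/2.
  reduce S modulo (h_1, h_2, h_3, k_4, k_5):
  remainder -3/2*z**2 - 5/2*z - 1 ≠ 0; add k_6 = -3/2*z**2 - 5/2*z - 1 to the basis.

The other S-polynomials (S(h_2,h_3), S(h_1,k_4), S(h_2,k_4), S(h_3,k_4), S(h_1,k_5), S(h_2,k_5), S(h_3,k_5), S(h_1,k_6), S(h_2,k_6), S(h_3,k_6), S(k_4,k_6), S(k_5,k_6)) all reduce to 0 modulo the current basis, so we have a Gröbner basis.
Inter-reduce: drop elements whose leading term is divisible by another's, tail-reduce, and make monic.
Reduced Gröbner basis: {x - 1, y + 3/2*z + 5/2, z**2 + 5/3*z + 2/3}.

Same reduced basis, so the two generating sets span the same ideal.
The choice of monomial ordering does not affect the verdict — as long as both bases are computed under the same ordering, their equality decides ideal equality.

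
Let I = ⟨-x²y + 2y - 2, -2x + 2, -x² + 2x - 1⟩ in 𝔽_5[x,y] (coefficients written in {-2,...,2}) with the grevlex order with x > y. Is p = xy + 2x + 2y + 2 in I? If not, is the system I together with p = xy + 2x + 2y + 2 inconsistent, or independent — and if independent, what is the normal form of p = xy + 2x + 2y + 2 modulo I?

xy + 2x + 2y + 2 lies in I (it reduces to 0).

First compute the reduced Gröbner basis of I by Buchberger's algorithm.
f_1 = -x²y + 2y - 2, LT = x²y.
f_2 = -2x + 2, LT = x.
f_3 = -x² + 2x - 1, LT = x².

S(f_1,f_2): lcm = x²y. S = xy - 2y + 2.
  leading term xy: subtract (2y)·f_2 from xy - 2y + 2 → -y + 2
  leading term y: no divisor's leading term divides it; move -y to the remainder.
  leading term 1: no divisor's leading term divides it; move 2 to the remainder.
  remainder -y + 2 ≠ 0; add h_4 = -y + 2 to the basis.

The other S-polynomials (S(f_1,f_3), S(f_2,f_3), S(f_1,h_4), S(f_2,h_4), S(f_3,h_4)) all reduce to 0 modulo the current basis, so we have a Gröbner basis.
Inter-reduce: drop elements whose leading term is divisible by another's, tail-reduce, and make monic.
Reduced Gröbner basis: {x - 1, y - 2}.
Label its elements g_1 = x - 1, g_2 = y - 2.

Reduce p = xy + 2x + 2y + 2 modulo G:
  leading term xy: subtract (y)·g_1 from xy + 2x + 2y + 2 → 2x - 2y + 2
  leading term x: subtract (2)·g_1 from 2x - 2y + 2 → -2y - 1
  leading term y: subtract (-2)·g_2 from -2y - 1 → 0
  normal form = 0.
Since the normal form is 0, p ∈ I.

The remainder on division by a Gröbner basis is unique — it is the normal form.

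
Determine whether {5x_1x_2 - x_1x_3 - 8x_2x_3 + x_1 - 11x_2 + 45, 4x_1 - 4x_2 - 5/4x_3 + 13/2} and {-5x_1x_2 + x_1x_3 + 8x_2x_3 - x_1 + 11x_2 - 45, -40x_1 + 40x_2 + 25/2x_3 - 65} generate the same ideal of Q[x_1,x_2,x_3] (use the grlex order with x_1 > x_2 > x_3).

Yes, the ideals are equal.

Equality of ideals is decidable: compute both reduced Gröbner bases (unique for the ordering) and check whether they agree.
Buchberger on the first generating set:
f_1 = 5x_1x_2 - x_1x_3 - 8x_2x_3 + x_1 - 11x_2 + 45, LT = x_1x_2.
f_2 = 4x_1 - 4x_2 - 5/4x_3 + 13/2, LT = x_1.

S(f_1,f_2): lcm = x_1x_2. S = -1/5x_1x_3 + x_2^2 - 103/80x_2x_3 + 1/5x_1 - 153/40x_2 + 9.
  leading term x_1x_3: subtract (-1/20x_3)·f_2 from -1/5x_1x_3 + x_2^2 - 103/80x_2x_3 + 1/5x_1 - 153/40x_2 + 9 → x_2^2 - 119/80x_2x_3 - 1/16x_3^2 + 1/5x_1 - 153/40x_2 + 13/40x_3 + 9
  leading term x_2^2: no divisor's leading term divides it; move x_2^2 to the remainder.
  leading term x_2x_3: no divisor's leading term divides it; move -119/80x_2x_3 to the remainder.
  leading term x_3^2: no divisor's leading term divides it; move -1/16x_3^2 to the remainder.
  leading term x_1: subtract (1/20)·f_2 from 1/5x_1 - 153/40x_2 + 13/40x_3 + 9 → -29/8x_2 + 31/80x_3 + 347/40
  leading term x_2: no divisor's leading term divides it; move -29/8x_2 to the remainder.
  leading term x_3: no divisor's leading term divides it; move 31/80x_3 to the remainder.
  leading term 1: no divisor's leading term divides it; move 347/40 to the remainder.
  remainder x_2^2 - 119/80x_2x_3 - 1/16x_3^2 - 29/8x_2 + 31/80x_3 + 347/40 ≠ 0; add g_3 = x_2^2 - 119/80x_2x_3 - 1/16x_3^2 - 29/8x_2 + 31/80x_3 + 347/40 to the basis.

The other S-polynomials (S(f_1,g_3), S(f_2,g_3)) all reduce to 0 modulo the current basis, so we have a Gröbner basis.
Inter-reduce: drop elements whose leading term is divisible by another's, tail-reduce, and make monic.
Reduced Gröbner basis: {x_2^2 - 119/80x_2x_3 - 1/16x_3^2 - 29/8x_2 + 31/80x_3 + 347/40, x_1 - x_2 - 5/16x_3 + 13/8}.

Buchberger on the second generating set:
h_1 = -5x_1x_2 + x_1x_3 + 8x_2x_3 - x_1 + 11x_2 - 45, LT = x_1x_2.
h_2 = -40x_1 + 40x_2 + 25/2x_3 - 65, LT = x_1.

S(h_1,h_2): lcm = x_1x_2. S = -1/5x_1x_3 + x_2^2 - 103/80x_2x_3 + 1/5x_1 - 153/40x_2 + 9.
  leading term x_1x_3: subtract (1/200x_3)·h_2 from -1/5x_1x_3 + x_2^2 - 103/80x_2x_3 + 1/5x_1 - 153/40x_2 + 9 → x_2^2 - 119/80x_2x_3 - 1/16x_3^2 + 1/5x_1 - 153/40x_2 + 13/40x_3 + 9
  leading term x_2^2: no divisor's leading term divides it; move x_2^2 to the remainder.
  leading term x_2x_3: no divisor's leading term divides it; move -119/80x_2x_3 to the remainder.
  leading term x_3^2: no divisor's leading term divides it; move -1/16x_3^2 to the remainder.
  leading term x_1: subtract (-1/200)·h_2 from 1/5x_1 - 153/40x_2 + 13/40x_3 + 9 → -29/8x_2 + 31/80x_3 + 347/40
  leading term x_2: no divisor's leading term divides it; move -29/8x_2 to the remainder.
  leading term x_3: no divisor's leading term divides it; move 31/80x_3 to the remainder.
  leading term 1: no divisor's leading term divides it; move 347/40 to the remainder.
  remainder x_2^2 - 119/80x_2x_3 - 1/16x_3^2 - 29/8x_2 + 31/80x_3 + 347/40 ≠ 0; add k_3 = x_2^2 - 119/80x_2x_3 - 1/16x_3^2 - 29/8x_2 + 31/80x_3 + 347/40 to the basis.

The other S-polynomials (S(h_1,k_3), S(h_2,k_3)) all reduce to 0 modulo the current basis, so we have a Gröbner basis.
Inter-reduce: drop elements whose leading term is divisible by another's, tail-reduce, and make monic.
Reduced Gröbner basis: {x_2^2 - 119/80x_2x_3 - 1/16x_3^2 - 29/8x_2 + 31/80x_3 + 347/40, x_1 - x_2 - 5/16x_3 + 13/8}.

These coincide, so the ideals are equal.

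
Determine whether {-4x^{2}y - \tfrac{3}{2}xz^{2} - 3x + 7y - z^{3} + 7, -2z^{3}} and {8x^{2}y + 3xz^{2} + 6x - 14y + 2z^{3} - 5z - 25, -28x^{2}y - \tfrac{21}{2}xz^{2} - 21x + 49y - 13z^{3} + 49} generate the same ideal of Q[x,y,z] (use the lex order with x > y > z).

No, the ideals differ.

For a fixed monomial order, each ideal has a unique reduced Gröbner basis; comparing bases decides equality.
Buchberger on the first generating set:
f_1 = -4x^{2}y - \tfrac{3}{2}xz^{2} - 3x + 7y - z^{3} + 7, LT = x^{2}y.
f_2 = -2z^{3}, LT = z^{3}.

The S-polynomials (S(f_1,f_2)) all reduce to 0 modulo the current basis, so we have a Gröbner basis.
Inter-reduce: drop elements whose leading term is divisible by another's, tail-reduce, and make monic.
Reduced Gröbner basis: {x^{2}y + \tfrac{3}{8}xz^{2} + \tfrac{3}{4}x - \tfrac{7}{4}y - \tfrac{7}{4}, z^{3}}.

Buchberger on the second generating set:
h_1 = 8x^{2}y + 3xz^{2} + 6x - 14y + 2z^{3} - 5z - 25, LT = x^{2}y.
h_2 = -28x^{2}y - \tfrac{21}{2}xz^{2} - 21x + 49y - 13z^{3} + 49, LT = x^{2}y.

S(h_1,h_2): lcm = x^{2}y. S = -\tfrac{3}{14}z^{3} - \tfrac{5}{8}z - \tfrac{11}{8}.
  leading term z^{3}: no divisor's leading term divides it; move -\tfrac{3}{14}z^{3} to the remainder.
  leading term z: no divisor's leading term divides it; move -\tfrac{5}{8}z to the remainder.
  leading term 1: no divisor's leading term divides it; move -\tfrac{11}{8} to the remainder.
  remainder -\tfrac{3}{14}z^{3} - \tfrac{5}{8}z - \tfrac{11}{8} ≠ 0; add k_3 = -\tfrac{3}{14}z^{3} - \tfrac{5}{8}z - \tfrac{11}{8} to the basis.

The other S-polynomials (S(h_1,k_3), S(h_2,k_3)) all reduce to 0 modulo the current basis, so we have a Gröbner basis.
Inter-reduce: drop elements whose leading term is divisible by another's, tail-reduce, and make monic.
Reduced Gröbner basis: {x^{2}y + \tfrac{3}{8}xz^{2} + \tfrac{3}{4}x - \tfrac{7}{4}y - \tfrac{65}{48}z - \tfrac{227}{48}, z^{3} + \tfrac{35}{12}z + \tfrac{77}{12}}.

Since the reduced bases disagree, the two ideals are not the same.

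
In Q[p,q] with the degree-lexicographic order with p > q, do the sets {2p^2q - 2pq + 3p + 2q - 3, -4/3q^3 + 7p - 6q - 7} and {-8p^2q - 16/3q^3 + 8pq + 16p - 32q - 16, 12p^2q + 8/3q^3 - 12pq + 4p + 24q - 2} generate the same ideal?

For a fixed monomial order, each ideal has a unique reduced Gröbner basis; comparing bases decides equality.
Buchberger on the first generating set:
f_1 = 2p^2q - 2pq + 3p + 2q - 3, LT = p^2q.
f_2 = -4/3q^3 + 7p - 6q - 7, LT = q^3.

S(f_1,f_2): lcm = p^2q^3. S = -pq^3 + 21/4p^3 - 9/2p^2q + 3/2pq^2 + q^3 - 21/4p^2 - 3/2q^2.
  leading term pq^3: subtract (3/4p)·f_2 from -pq^3 + 21/4p^3 - 9/2p^2q + 3/2pq^2 + q^3 - 21/4p^2 - 3/2q^2 → 21/4p^3 - 9/2p^2q + 3/2pq^2 + q^3 - 21/2p^2 + 9/2pq - 3/2q^2 + 21/4p
  leading term p^3: no divisor's leading term divides it; move 21/4p^3 to the remainder.
  leading term p^2q: subtract (-9/4)·f_1 from -9/2p^2q + 3/2pq^2 + q^3 - 21/2p^2 + 9/2pq - 3/2q^2 + 21/4p → 3/2pq^2 + q^3 - 21/2p^2 - 3/2q^2 + 12p + 9/2q - 27/4
  leading term pq^2: no divisor's leading term divides it; move 3/2pq^2 to the remainder.
  leading term q^3: subtract (-3/4)·f_2 from q^3 - 21/2p^2 - 3/2q^2 + 12p + 9/2q - 27/4 → -21/2p^2 - 3/2q^2 + 69/4p - 12
  leading term p^2: no divisor's leading term divides it; move -21/2p^2 to the remainder.
  leading term q^2: no divisor's leading term divides it; move -3/2q^2 to the remainder.
  leading term p: no divisor's leading term divides it; move 69/4p to the remainder.
  leading term 1: no divisor's leading term divides it; move -12 to the remainder.
  remainder 21/4p^3 + 3/2pq^2 - 21/2p^2 - 3/2q^2 + 69/4p - 12 ≠ 0; add g_3 = 21/4p^3 + 3/2pq^2 - 21/2p^2 - 3/2q^2 + 69/4p - 12 to the basis.

S(f_1,g_3): lcm = p^3q. S = -2/7pq^3 + p^2q + 2/7q^3 + 3/2p^2 - 16/7pq - 3/2p + 16/7q.
  leading term pq^3: subtract (3/14p)·f_2 from -2/7pq^3 + p^2q + 2/7q^3 + 3/2p^2 - 16/7pq - 3/2p + 16/7q → p^2q + 2/7q^3 - pq + 16/7q
  leading term p^2q: subtract (1/2)·f_1 from p^2q + 2/7q^3 - pq + 16/7q → 2/7q^3 - 3/2p + 9/7q + 3/2
  leading term q^3: subtract (-3/14)·f_2 from 2/7q^3 - 3/2p + 9/7q + 3/2 → 0
  remainder 0.

S(f_2,g_3): leading monomials are coprime, so the S-polynomial reduces to 0 (Buchberger's first criterion).
Every S-polynomial of the final basis reduces to 0, so we have a Gröbner basis.
Inter-reduce: drop elements whose leading term is divisible by another's, tail-reduce, and make monic.
Reduced Gröbner basis: {p^3 + 2/7pq^2 - 2p^2 - 2/7q^2 + 23/7p - 16/7, p^2q - pq + 3/2p + q - 3/2, q^3 - 21/4p + 9/2q + 21/4}.

Buchberger on the second generating set:
h_1 = -8p^2q - 16/3q^3 + 8pq + 16p - 32q - 16, LT = p^2q.
h_2 = 12p^2q + 8/3q^3 - 12pq + 4p + 24q - 2, LT = p^2q.

S(h_1,h_2): lcm = p^2q. S = 4/9q^3 - 7/3p + 2q + 13/6.
  leading term q^3: no divisor's leading term divides it; move 4/9q^3 to the remainder.
  leading term p: no divisor's leading term divides it; move -7/3p to the remainder.
  leading term q: no divisor's leading term divides it; move 2q to the remainder.
  leading term 1: no divisor's leading term divides it; move 13/6 to the remainder.
  remainder 4/9q^3 - 7/3p + 2q + 13/6 ≠ 0; add k_3 = 4/9q^3 - 7/3p + 2q + 13/6 to the basis.

S(h_1,k_3): lcm = p^2q^3. S = 2/3q^5 - pq^3 + 21/4p^3 - 9/2p^2q - 2pq^2 + 4q^3 - 39/8p^2 + 2q^2.
  leading term q^5: subtract (3/2q^2)·k_3 from 2/3q^5 - pq^3 + 21/4p^3 - 9/2p^2q - 2pq^2 + 4q^3 - 39/8p^2 + 2q^2 → -pq^3 + 21/4p^3 - 9/2p^2q + 3/2pq^2 + q^3 - 39/8p^2 - 5/4q^2
  leading term pq^3: subtract (-9/4p)·k_3 from -pq^3 + 21/4p^3 - 9/2p^2q + 3/2pq^2 + q^3 - 39/8p^2 - 5/4q^2 → 21/4p^3 - 9/2p^2q + 3/2pq^2 + q^3 - 81/8p^2 + 9/2pq - 5/4q^2 + 39/8p
  leading term p^3: no divisor's leading term divides it; move 21/4p^3 to the remainder.
  leading term p^2q: subtract (9/16)·h_1 from -9/2p^2q + 3/2pq^2 + q^3 - 81/8p^2 + 9/2pq - 5/4q^2 + 39/8p → 3/2pq^2 + 4q^3 - 81/8p^2 - 5/4q^2 - 33/8p + 18q + 9
  leading term pq^2: no divisor's leading term divides it; move 3/2pq^2 to the remainder.
  leading term q^3: subtract (9)·k_3 from 4q^3 - 81/8p^2 - 5/4q^2 - 33/8p + 18q + 9 → -81/8p^2 - 5/4q^2 + 135/8p - 21/2
  leading term p^2: no divisor's leading term divides it; move -81/8p^2 to the remainder.
  leading term q^2: no divisor's leading term divides it; move -5/4q^2 to the remainder.
  leading term p: no divisor's leading term divides it; move 135/8p to the remainder.
  leading term 1: no divisor's leading term divides it; move -21/2 to the remainder.
  remainder 21/4p^3 + 3/2pq^2 - 81/8p^2 - 5/4q^2 + 135/8p - 21/2 ≠ 0; add k_4 = 21/4p^3 + 3/2pq^2 - 81/8p^2 - 5/4q^2 + 135/8p - 21/2 to the basis.

S(h_2,k_3): lcm = p^2q^3. S = 2/9q^5 - pq^3 + 21/4p^3 - 9/2p^2q + 1/3pq^2 + 2q^3 - 39/8p^2 - 1/6q^2.
  leading term q^5: subtract (1/2q^2)·k_3 from 2/9q^5 - pq^3 + 21/4p^3 - 9/2p^2q + 1/3pq^2 + 2q^3 - 39/8p^2 - 1/6q^2 → -pq^3 + 21/4p^3 - 9/2p^2q + 3/2pq^2 + q^3 - 39/8p^2 - 5/4q^2
  leading term pq^3: subtract (-9/4p)·k_3 from -pq^3 + 21/4p^3 - 9/2p^2q + 3/2pq^2 + q^3 - 39/8p^2 - 5/4q^2 → 21/4p^3 - 9/2p^2q + 3/2pq^2 + q^3 - 81/8p^2 + 9/2pq - 5/4q^2 + 39/8p
  leading term p^3: subtract (1)·k_4 from 21/4p^3 - 9/2p^2q + 3/2pq^2 + q^3 - 81/8p^2 + 9/2pq - 5/4q^2 + 39/8p → -9/2p^2q + q^3 + 9/2pq - 12p + 21/2
  leading term p^2q: subtract (9/16)·h_1 from -9/2p^2q + q^3 + 9/2pq - 12p + 21/2 → 4q^3 - 21p + 18q + 39/2
  leading term q^3: subtract (9)·k_3 from 4q^3 - 21p + 18q + 39/2 → 0
  remainder 0.

S(h_1,k_4): lcm = p^3q. S = 8/21pq^3 + 13/14p^2q + 5/21q^3 - 2p^2 + 11/14pq + 2p + 2q.
  leading term pq^3: subtract (6/7p)·k_3 from 8/21pq^3 + 13/14p^2q + 5/21q^3 - 2p^2 + 11/14pq + 2p + 2q → 13/14p^2q + 5/21q^3 - 13/14pq + 1/7p + 2q
  leading term p^2q: subtract (-13/112)·h_1 from 13/14p^2q + 5/21q^3 - 13/14pq + 1/7p + 2q → -8/21q^3 + 2p - 12/7q - 13/7
  leading term q^3: subtract (-6/7)·k_3 from -8/21q^3 + 2p - 12/7q - 13/7 → 0
  remainder 0.

S(h_2,k_4): lcm = p^3q. S = -4/63pq^3 + 13/14p^2q + 5/21q^3 + 1/3p^2 - 17/14pq - 1/6p + 2q.
  leading term pq^3: subtract (-1/7p)·k_3 from -4/63pq^3 + 13/14p^2q + 5/21q^3 + 1/3p^2 - 17/14pq - 1/6p + 2q → 13/14p^2q + 5/21q^3 - 13/14pq + 1/7p + 2q
  leading term p^2q: subtract (-13/112)·h_1 from 13/14p^2q + 5/21q^3 - 13/14pq + 1/7p + 2q → -8/21q^3 + 2p - 12/7q - 13/7
  leading term q^3: subtract (-6/7)·k_3 from -8/21q^3 + 2p - 12/7q - 13/7 → 0
  remainder 0.

S(k_3,k_4): leading monomials are coprime, so the S-polynomial reduces to 0 (Buchberger's first criterion).
Every S-polynomial of the final basis reduces to 0, so we have a Gröbner basis.
Inter-reduce: drop elements whose leading term is divisible by another's, tail-reduce, and make monic.
Reduced Gröbner basis: {p^3 + 2/7pq^2 - 27/14p^2 - 5/21q^2 + 45/14p - 2, p^2q - pq + 3/2p + q - 5/4, q^3 - 21/4p + 9/2q + 39/8}.

The bases are distinct; the ideals are different.
The same test decides containment: I ⊆ J iff every generator of I reduces to 0 modulo a Gröbner basis of J.

No, the ideals differ.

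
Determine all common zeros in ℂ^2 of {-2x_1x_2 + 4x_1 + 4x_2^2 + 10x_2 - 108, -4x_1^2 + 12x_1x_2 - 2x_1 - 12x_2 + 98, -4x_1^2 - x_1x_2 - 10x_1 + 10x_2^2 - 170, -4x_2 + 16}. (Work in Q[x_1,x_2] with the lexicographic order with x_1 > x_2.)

Compute a lex Gröbner basis by Buchberger's algorithm.
f_1 = -2x_1x_2 + 4x_1 + 4x_2^2 + 10x_2 - 108, LT = x_1x_2.
f_2 = -4x_1^2 + 12x_1x_2 - 2x_1 - 12x_2 + 98, LT = x_1^2.
f_3 = -4x_1^2 - x_1x_2 - 10x_1 + 10x_2^2 - 170, LT = x_1^2.
f_4 = -4x_2 + 16, LT = x_2.

S(f_1,f_2): lcm = x_1^2x_2. S = -2x_1^2 + x_1x_2^2 - 11/2x_1x_2 + 54x_1 - 3x_2^2 + 49/2x_2.
  leading term x_1^2: subtract (1/2)·f_2 from -2x_1^2 + x_1x_2^2 - 11/2x_1x_2 + 54x_1 - 3x_2^2 + 49/2x_2 → x_1x_2^2 - 23/2x_1x_2 + 55x_1 - 3x_2^2 + 61/2x_2 - 49
  leading term x_1x_2^2: subtract (-1/2x_2)·f_1 from x_1x_2^2 - 23/2x_1x_2 + 55x_1 - 3x_2^2 + 61/2x_2 - 49 → -19/2x_1x_2 + 55x_1 + 2x_2^3 + 2x_2^2 - 47/2x_2 - 49
  leading term x_1x_2: subtract (19/4)·f_1 from -19/2x_1x_2 + 55x_1 + 2x_2^3 + 2x_2^2 - 47/2x_2 - 49 → 36x_1 + 2x_2^3 - 17x_2^2 - 71x_2 + 464
  leading term x_1: no divisor's leading term divides it; move 36x_1 to the remainder.
  leading term x_2^3: subtract (-1/2x_2^2)·f_4 from 2x_2^3 - 17x_2^2 - 71x_2 + 464 → -9x_2^2 - 71x_2 + 464
  leading term x_2^2: subtract (9/4x_2)·f_4 from -9x_2^2 - 71x_2 + 464 → -107x_2 + 464
  leading term x_2: subtract (107/4)·f_4 from -107x_2 + 464 → 36
  leading term 1: no divisor's leading term divides it; move 36 to the remainder.
  remainder 36x_1 + 36 ≠ 0; add h_5 = 36x_1 + 36 to the basis.

The other S-polynomials (S(f_1,f_3), S(f_1,f_4), S(f_2,f_3), S(f_2,f_4), S(f_3,f_4), S(f_1,h_5), S(f_2,h_5), S(f_3,h_5), S(f_4,h_5)) all reduce to 0 modulo the current basis, so we have a Gröbner basis.
Inter-reduce: drop elements whose leading term is divisible by another's, tail-reduce, and make monic.
Reduced Gröbner basis: {x_1 + 1, x_2 - 4}.

A lex Gröbner basis eliminates variables successively. Here x_2 - 4 depends only on x_2, with roots {4}; lifting each root through the earlier basis elements recovers the full solutions.
  x_2 = 4: the earlier basis element becomes x_1 + 1 = 0, giving x_1 = -1 — point (-1, 4).
A lex Gröbner basis triangularizes the system, enabling back-substitution.

{(-1, 4)}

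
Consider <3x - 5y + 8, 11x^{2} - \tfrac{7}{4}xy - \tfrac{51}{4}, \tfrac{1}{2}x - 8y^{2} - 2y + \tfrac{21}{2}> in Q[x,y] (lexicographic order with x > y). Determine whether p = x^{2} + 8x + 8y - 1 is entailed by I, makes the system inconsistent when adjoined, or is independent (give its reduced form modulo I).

x^{2} + 8x + 8y - 1 lies in I (it reduces to 0).

First compute the reduced Gröbner basis of I by Buchberger's algorithm.
f_1 = 3x - 5y + 8, LT = x.
f_2 = 11x^{2} - \tfrac{7}{4}xy - \tfrac{51}{4}, LT = x^{2}.
f_3 = \tfrac{1}{2}x - 8y^{2} - 2y + \tfrac{21}{2}, LT = x.

S(f_1,f_2): lcm = x^{2}. S = -\tfrac{199}{132}xy + \tfrac{8}{3}x + \tfrac{51}{44}.
  leading term xy: subtract (-\tfrac{199}{396}y)·f_1 from -\tfrac{199}{132}xy + \tfrac{8}{3}x + \tfrac{51}{44} → \tfrac{8}{3}x - \tfrac{995}{396}y^{2} + \tfrac{398}{99}y + \tfrac{51}{44}
  leading term x: subtract (\tfrac{8}{9})·f_1 from \tfrac{8}{3}x - \tfrac{995}{396}y^{2} + \tfrac{398}{99}y + \tfrac{51}{44} → -\tfrac{995}{396}y^{2} + \tfrac{838}{99}y - \tfrac{2357}{396}
  leading term y^{2}: no divisor's leading term divides it; move -\tfrac{995}{396}y^{2} to the remainder.
  leading term y: no divisor's leading term divides it; move \tfrac{838}{99}y to the remainder.
  leading term 1: no divisor's leading term divides it; move -\tfrac{2357}{396} to the remainder.
  remainder -\tfrac{995}{396}y^{2} + \tfrac{838}{99}y - \tfrac{2357}{396} ≠ 0; add h_4 = -\tfrac{995}{396}y^{2} + \tfrac{838}{99}y - \tfrac{2357}{396} to the basis.

S(f_1,f_3): lcm = x. S = 16y^{2} + \tfrac{7}{3}y - \tfrac{55}{3}.
  leading term y^{2}: subtract (-\tfrac{6336}{995})·h_4 from 16y^{2} + \tfrac{7}{3}y - \tfrac{55}{3} → \tfrac{167861}{2985}y - \tfrac{167861}{2985}
  leading term y: no divisor's leading term divides it; move \tfrac{167861}{2985}y to the remainder.
  leading term 1: no divisor's leading term divides it; move -\tfrac{167861}{2985} to the remainder.
  remainder \tfrac{167861}{2985}y - \tfrac{167861}{2985} ≠ 0; add h_5 = \tfrac{167861}{2985}y - \tfrac{167861}{2985} to the basis.

The other S-polynomials (S(f_2,f_3), S(f_1,h_4), S(f_2,h_4), S(f_3,h_4), S(f_1,h_5), S(f_2,h_5), S(f_3,h_5), S(h_4,h_5)) all reduce to 0 modulo the current basis, so we have a Gröbner basis.
Inter-reduce: drop elements whose leading term is divisible by another's, tail-reduce, and make monic.
Reduced Gröbner basis: {x + 1, y - 1}.
Label its elements g_1 = x + 1, g_2 = y - 1.

Reduce p = x^{2} + 8x + 8y - 1 modulo G:
  leading term x^{2}: subtract (x)·g_1 from x^{2} + 8x + 8y - 1 → 7x + 8y - 1
  leading term x: subtract (7)·g_1 from 7x + 8y - 1 → 8y - 8
  leading term y: subtract (8)·g_2 from 8y - 8 → 0
  normal form = 0.
Since the normal form is 0, p ∈ I.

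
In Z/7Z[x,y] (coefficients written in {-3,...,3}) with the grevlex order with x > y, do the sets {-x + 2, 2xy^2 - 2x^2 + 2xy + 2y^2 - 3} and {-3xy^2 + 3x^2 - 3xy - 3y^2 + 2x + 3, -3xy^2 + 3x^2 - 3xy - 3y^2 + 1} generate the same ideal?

Since reduced Gröbner bases are canonical representatives of ideals under a given ordering, it suffices to compute and compare them.
Buchberger on the first generating set:
f_1 = -x + 2, LT = x.
f_2 = 2xy^2 - 2x^2 + 2xy + 2y^2 - 3, LT = xy^2.

S(f_1,f_2): lcm = xy^2. S = x^2 - xy - 3y^2 - 2.
  leading term x^2: subtract (-x)·f_1 from x^2 - xy - 3y^2 - 2 → -xy - 3y^2 + 2x - 2
  leading term xy: subtract (y)·f_1 from -xy - 3y^2 + 2x - 2 → -3y^2 + 2x - 2y - 2
  leading term y^2: no divisor's leading term divides it; move -3y^2 to the remainder.
  leading term x: subtract (-2)·f_1 from 2x - 2y - 2 → -2y + 2
  leading term y: no divisor's leading term divides it; move -2y to the remainder.
  leading term 1: no divisor's leading term divides it; move 2 to the remainder.
  remainder -3y^2 - 2y + 2 ≠ 0; add g_3 = -3y^2 - 2y + 2 to the basis.

The other S-polynomials (S(f_1,g_3), S(f_2,g_3)) all reduce to 0 modulo the current basis, so we have a Gröbner basis.
Inter-reduce: drop elements whose leading term is divisible by another's, tail-reduce, and make monic.
Reduced Gröbner basis: {y^2 + 3y - 3, x - 2}.

Buchberger on the second generating set:
h_1 = -3xy^2 + 3x^2 - 3xy - 3y^2 + 2x + 3, LT = xy^2.
h_2 = -3xy^2 + 3x^2 - 3xy - 3y^2 + 1, LT = xy^2.

S(h_1,h_2): lcm = xy^2. S = -3x - 3.
  leading term x: no divisor's leading term divides it; move -3x to the remainder.
  leading term 1: no divisor's leading term divides it; move -3 to the remainder.
  remainder -3x - 3 ≠ 0; add k_3 = -3x - 3 to the basis.

S(h_1,k_3): lcm = xy^2. S = -x^2 + xy - 3x - 1.
  leading term x^2: subtract (-2x)·k_3 from -x^2 + xy - 3x - 1 → xy - 2x - 1
  leading term xy: subtract (2y)·k_3 from xy - 2x - 1 → -2x - y - 1
  leading term x: subtract (3)·k_3 from -2x - y - 1 → -y + 1
  leading term y: no divisor's leading term divides it; move -y to the remainder.
  leading term 1: no divisor's leading term divides it; move 1 to the remainder.
  remainder -y + 1 ≠ 0; add k_4 = -y + 1 to the basis.

The other S-polynomials (S(h_2,k_3), S(h_1,k_4), S(h_2,k_4), S(k_3,k_4)) all reduce to 0 modulo the current basis, so we have a Gröbner basis.
Inter-reduce: drop elements whose leading term is divisible by another's, tail-reduce, and make monic.
Reduced Gröbner basis: {x + 1, y - 1}.

The bases are distinct; the ideals are different.

No, the ideals differ.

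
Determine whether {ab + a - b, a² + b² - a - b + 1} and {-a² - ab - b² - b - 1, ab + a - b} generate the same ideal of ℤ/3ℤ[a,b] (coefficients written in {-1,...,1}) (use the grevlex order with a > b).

For a fixed monomial order, each ideal has a unique reduced Gröbner basis; comparing bases decides equality.
Buchberger on the first generating set:
f_1 = ab + a - b, LT = ab.
f_2 = a² + b² - a - b + 1, LT = a².

S(f_1,f_2): lcm = a²b. S = -b³ + a² + b² - b.
  leading term b³: no divisor's leading term divides it; move -b³ to the remainder.
  leading term a²: subtract (1)·f_2 from a² + b² - b → a - 1
  leading term a: no divisor's leading term divides it; move a to the remainder.
  leading term 1: no divisor's leading term divides it; move -1 to the remainder.
  remainder -b³ + a - 1 ≠ 0; add g_3 = -b³ + a - 1 to the basis.

The other S-polynomials (S(f_1,g_3), S(f_2,g_3)) all reduce to 0 modulo the current basis, so we have a Gröbner basis.
Inter-reduce: drop elements whose leading term is divisible by another's, tail-reduce, and make monic.
Reduced Gröbner basis: {b³ - a + 1, a² + b² - a - b + 1, ab + a - b}.

Buchberger on the second generating set:
h_1 = -a² - ab - b² - b - 1, LT = a².
h_2 = ab + a - b, LT = ab.

S(h_1,h_2): lcm = a²b. S = ab² + b³ - a² + ab + b² + b.
  leading term ab²: subtract (b)·h_2 from ab² + b³ - a² + ab + b² + b → b³ - a² - b² + b
  leading term b³: no divisor's leading term divides it; move b³ to the remainder.
  leading term a²: subtract (1)·h_1 from -a² - b² + b → ab - b + 1
  leading term ab: subtract (1)·h_2 from ab - b + 1 → -a + 1
  leading term a: no divisor's leading term divides it; move -a to the remainder.
  leading term 1: no divisor's leading term divides it; move 1 to the remainder.
  remainder b³ - a + 1 ≠ 0; add k_3 = b³ - a + 1 to the basis.

The other S-polynomials (S(h_1,k_3), S(h_2,k_3)) all reduce to 0 modulo the current basis, so we have a Gröbner basis.
Inter-reduce: drop elements whose leading term is divisible by another's, tail-reduce, and make monic.
Reduced Gröbner basis: {b³ - a + 1, a² + b² - a - b + 1, ab + a - b}.

The two bases agree; hence the ideals are identical.
The choice of monomial ordering does not affect the verdict — as long as both bases are computed under the same ordering, their equality decides ideal equality.

Yes, the ideals are equal.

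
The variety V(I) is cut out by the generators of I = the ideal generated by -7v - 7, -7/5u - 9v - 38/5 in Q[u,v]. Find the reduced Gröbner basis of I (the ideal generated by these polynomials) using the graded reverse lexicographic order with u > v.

f_1 = -7v - 7, LT = v.
f_2 = -7/5u - 9v - 38/5, LT = u.

S(f_1,f_2): leading monomials are coprime, so the S-polynomial reduces to 0 (Buchberger's first criterion).
Every S-polynomial of the final basis reduces to 0, so we have a Gröbner basis.

G = {u - 1, v + 1}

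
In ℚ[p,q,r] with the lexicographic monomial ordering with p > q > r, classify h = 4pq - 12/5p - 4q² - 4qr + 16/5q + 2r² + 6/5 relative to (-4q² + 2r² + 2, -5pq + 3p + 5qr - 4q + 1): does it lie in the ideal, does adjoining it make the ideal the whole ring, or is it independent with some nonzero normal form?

4pq - 12/5p - 4q² - 4qr + 16/5q + 2r² + 6/5 lies in I (it reduces to 0).

First compute the reduced Gröbner basis of I by Buchberger's algorithm.
f_1 = -4q² + 2r² + 2, LT = q².
f_2 = -5pq + 3p + 5qr - 4q + 1, LT = pq.

S(f_1,f_2): lcm = pq². S = ⅗pq - ½pr² - ½p + q²r - ⅘q² + ⅕q.
  reduce S modulo (f_1, f_2):
  remainder -½pr² - 7/50p + ⅗qr - 7/25q + ½r³ - ⅖r² + ½r - 7/25 ≠ 0; add k_3 = -½pr² - 7/50p + ⅗qr - 7/25q + ½r³ - ⅖r² + ½r - 7/25 to the basis.

The other S-polynomials (S(f_1,k_3), S(f_2,k_3)) all reduce to 0 modulo the current basis, so we have a Gröbner basis.
Inter-reduce: drop elements whose leading term is divisible by another's, tail-reduce, and make monic.
Reduced Gröbner basis: {pq - ⅗p - qr + ⅘q - ⅕, pr² + 7/25p - 6/5qr + 14/25q - r³ + ⅘r² - r + 14/25, q² - ½r² - ½}.
Label its elements g_1 = pq - ⅗p - qr + ⅘q - ⅕, g_2 = pr² + 7/25p - 6/5qr + 14/25q - r³ + ⅘r² - r + 14/25, g_3 = q² - ½r² - ½.

Reduce h = 4pq - 12/5p - 4q² - 4qr + 16/5q + 2r² + 6/5 modulo G:
  leading term pq: subtract (4)·g_1 from 4pq - 12/5p - 4q² - 4qr + 16/5q + 2r² + 6/5 → -4q² + 2r² + 2
  leading term q²: subtract (-4)·g_3 from -4q² + 2r² + 2 → 0
  normal form = 0.
Since the normal form is 0, h ∈ I.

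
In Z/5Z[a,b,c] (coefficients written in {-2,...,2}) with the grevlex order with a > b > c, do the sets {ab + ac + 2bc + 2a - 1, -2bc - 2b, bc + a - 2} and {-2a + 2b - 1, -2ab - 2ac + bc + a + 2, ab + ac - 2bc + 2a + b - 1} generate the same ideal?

Yes, the ideals are equal.

For a fixed monomial order, each ideal has a unique reduced Gröbner basis; comparing bases decides equality.
Buchberger on the first generating set:
f_1 = ab + ac + 2bc + 2a - 1, LT = ab.
f_2 = -2bc - 2b, LT = bc.
f_3 = bc + a - 2, LT = bc.

S(f_1,f_2): lcm = abc. S = ac^2 + 2bc^2 - ab + 2ac - c.
  leading term ac^2: no divisor's leading term divides it; move ac^2 to the remainder.
  leading term bc^2: subtract (-c)·f_2 from 2bc^2 - ab + 2ac - c → -ab + 2ac - 2bc - c
  leading term ab: subtract (-1)·f_1 from -ab + 2ac - 2bc - c → -2ac + 2a - c - 1
  leading term ac: no divisor's leading term divides it; move -2ac to the remainder.
  leading term a: no divisor's leading term divides it; move 2a to the remainder.
  leading term c: no divisor's leading term divides it; move -c to the remainder.
  leading term 1: no divisor's leading term divides it; move -1 to the remainder.
  remainder ac^2 - 2ac + 2a - c - 1 ≠ 0; add g_4 = ac^2 - 2ac + 2a - c - 1 to the basis.

S(f_1,f_3): lcm = abc. S = ac^2 + 2bc^2 - a^2 + 2ac + 2a - c.
  leading term ac^2: subtract (1)·g_4 from ac^2 + 2bc^2 - a^2 + 2ac + 2a - c → 2bc^2 - a^2 - ac + 1
  leading term bc^2: subtract (-c)·f_2 from 2bc^2 - a^2 - ac + 1 → -a^2 - ac - 2bc + 1
  leading term a^2: no divisor's leading term divides it; move -a^2 to the remainder.
  leading term ac: no divisor's leading term divides it; move -ac to the remainder.
  leading term bc: subtract (1)·f_2 from -2bc + 1 → 2b + 1
  leading term b: no divisor's leading term divides it; move 2b to the remainder.
  leading term 1: no divisor's leading term divides it; move 1 to the remainder.
  remainder -a^2 - ac + 2b + 1 ≠ 0; add g_5 = -a^2 - ac + 2b + 1 to the basis.

S(f_2,f_3): lcm = bc. S = -a + b + 2.
  leading term a: no divisor's leading term divides it; move -a to the remainder.
  leading term b: no divisor's leading term divides it; move b to the remainder.
  leading term 1: no divisor's leading term divides it; move 2 to the remainder.
  remainder -a + b + 2 ≠ 0; add g_6 = -a + b + 2 to the basis.

S(f_1,g_5): lcm = a^2b. S = a^2c + abc + 2a^2 + 2b^2 - a + b.
  leading term a^2c: subtract (-c)·g_5 from a^2c + abc + 2a^2 + 2b^2 - a + b → abc - ac^2 + 2a^2 + 2b^2 + 2bc - a + b + c
  leading term abc: subtract (c)·f_1 from abc - ac^2 + 2a^2 + 2b^2 + 2bc - a + b + c → -2ac^2 - 2bc^2 + 2a^2 + 2b^2 - 2ac + 2bc - a + b + 2c
  leading term ac^2: subtract (-2)·g_4 from -2ac^2 - 2bc^2 + 2a^2 + 2b^2 - 2ac + 2bc - a + b + 2c → -2bc^2 + 2a^2 + 2b^2 - ac + 2bc - 2a + b - 2
  leading term bc^2: subtract (c)·f_2 from -2bc^2 + 2a^2 + 2b^2 - ac + 2bc - 2a + b - 2 → 2a^2 + 2b^2 - ac - bc - 2a + b - 2
  leading term a^2: subtract (-2)·g_5 from 2a^2 + 2b^2 - ac - bc - 2a + b - 2 → 2b^2 + 2ac - bc - 2a
  leading term b^2: no divisor's leading term divides it; move 2b^2 to the remainder.
  leading term ac: subtract (-2c)·g_6 from 2ac - bc - 2a → bc - 2a - c
  leading term bc: subtract (2)·f_2 from bc - 2a - c → -2a - b - c
  leading term a: subtract (2)·g_6 from -2a - b - c → 2b - c + 1
  leading term b: no divisor's leading term divides it; move 2b to the remainder.
  leading term c: no divisor's leading term divides it; move -c to the remainder.
  leading term 1: no divisor's leading term divides it; move 1 to the remainder.
  remainder 2b^2 + 2b - c + 1 ≠ 0; add g_7 = 2b^2 + 2b - c + 1 to the basis.

S(g_4,g_6): lcm = ac^2. S = bc^2 - 2ac + 2c^2 + 2a - c - 1.
  leading term bc^2: subtract (2c)·f_2 from bc^2 - 2ac + 2c^2 + 2a - c - 1 → -2ac - bc + 2c^2 + 2a - c - 1
  leading term ac: subtract (2c)·g_6 from -2ac - bc + 2c^2 + 2a - c - 1 → 2bc + 2c^2 + 2a - 1
  leading term bc: subtract (-1)·f_2 from 2bc + 2c^2 + 2a - 1 → 2c^2 + 2a - 2b - 1
  leading term c^2: no divisor's leading term divides it; move 2c^2 to the remainder.
  leading term a: subtract (-2)·g_6 from 2a - 2b - 1 → -2
  leading term 1: no divisor's leading term divides it; move -2 to the remainder.
  remainder 2c^2 - 2 ≠ 0; add g_8 = 2c^2 - 2 to the basis.

The other S-polynomials (S(f_1,g_4), S(f_2,g_4), S(f_3,g_4), S(f_2,g_5), S(f_3,g_5), S(g_4,g_5), S(f_1,g_6), S(f_2,g_6), S(f_3,g_6), S(g_5,g_6), S(f_1,g_7), S(f_2,g_7), S(f_3,g_7), S(g_4,g_7), S(g_5,g_7), S(g_6,g_7), S(f_1,g_8), S(f_2,g_8), S(f_3,g_8), S(g_4,g_8), S(g_5,g_8), S(g_6,g_8), S(g_7,g_8)) all reduce to 0 modulo the current basis, so we have a Gröbner basis.
Inter-reduce: drop elements whose leading term is divisible by another's, tail-reduce, and make monic.
Reduced Gröbner basis: {b^2 + b + 2c - 2, bc + b, c^2 - 1, a - b - 2}.

Buchberger on the second generating set:
h_1 = -2a + 2b - 1, LT = a.
h_2 = -2ab - 2ac + bc + a + 2, LT = ab.
h_3 = ab + ac - 2bc + 2a + b - 1, LT = ab.

S(h_1,h_2): lcm = ab. S = -b^2 - ac - 2bc - 2a - 2b + 1.
  leading term b^2: no divisor's leading term divides it; move -b^2 to the remainder.
  leading term ac: subtract (-2c)·h_1 from -ac - 2bc - 2a - 2b + 1 → 2bc - 2a - 2b - 2c + 1
  leading term bc: no divisor's leading term divides it; move 2bc to the remainder.
  leading term a: subtract (1)·h_1 from -2a - 2b - 2c + 1 → b - 2c + 2
  leading term b: no divisor's leading term divides it; move b to the remainder.
  leading term c: no divisor's leading term divides it; move -2c to the remainder.
  leading term 1: no divisor's leading term divides it; move 2 to the remainder.
  remainder -b^2 + 2bc + b - 2c + 2 ≠ 0; add k_4 = -b^2 + 2bc + b - 2c + 2 to the basis.

S(h_1,h_3): lcm = ab. S = -b^2 - ac + 2bc - 2a + 2b + 1.
  leading term b^2: subtract (1)·k_4 from -b^2 - ac + 2bc - 2a + 2b + 1 → -ac - 2a + b + 2c - 1
  leading term ac: subtract (-2c)·h_1 from -ac - 2a + b + 2c - 1 → -bc - 2a + b - 1
  leading term bc: no divisor's leading term divides it; move -bc to the remainder.
  leading term a: subtract (1)·h_1 from -2a + b - 1 → -b
  leading term b: no divisor's leading term divides it; move -b to the remainder.
  remainder -bc - b ≠ 0; add k_5 = -bc - b to the basis.

S(h_3,k_4): lcm = ab^2. S = -2abc - 2b^2c - 2ab + b^2 - 2ac + 2a - b.
  leading term abc: subtract (bc)·h_1 from -2abc - 2b^2c - 2ab + b^2 - 2ac + 2a - b → b^2c - 2ab + b^2 - 2ac + bc + 2a - b
  leading term b^2c: subtract (-c)·k_4 from b^2c - 2ab + b^2 - 2ac + bc + 2a - b → 2bc^2 - 2ab + b^2 - 2ac + 2bc - 2c^2 + 2a - b + 2c
  leading term bc^2: subtract (-2c)·k_5 from 2bc^2 - 2ab + b^2 - 2ac + 2bc - 2c^2 + 2a - b + 2c → -2ab + b^2 - 2ac - 2c^2 + 2a - b + 2c
  leading term ab: subtract (b)·h_1 from -2ab + b^2 - 2ac - 2c^2 + 2a - b + 2c → -b^2 - 2ac - 2c^2 + 2a + 2c
  leading term b^2: subtract (1)·k_4 from -b^2 - 2ac - 2c^2 + 2a + 2c → -2ac - 2bc - 2c^2 + 2a - b - c - 2
  leading term ac: subtract (c)·h_1 from -2ac - 2bc - 2c^2 + 2a - b - c - 2 → bc - 2c^2 + 2a - b - 2
  leading term bc: subtract (-1)·k_5 from bc - 2c^2 + 2a - b - 2 → -2c^2 + 2a - 2b - 2
  leading term c^2: no divisor's leading term divides it; move -2c^2 to the remainder.
  leading term a: subtract (-1)·h_1 from 2a - 2b - 2 → 2
  leading term 1: no divisor's leading term divides it; move 2 to the remainder.
  remainder -2c^2 + 2 ≠ 0; add k_6 = -2c^2 + 2 to the basis.

The other S-polynomials (S(h_2,h_3), S(h_1,k_4), S(h_2,k_4), S(h_1,k_5), S(h_2,k_5), S(h_3,k_5), S(k_4,k_5), S(h_1,k_6), S(h_2,k_6), S(h_3,k_6), S(k_4,k_6), S(k_5,k_6)) all reduce to 0 modulo the current basis, so we have a Gröbner basis.
Inter-reduce: drop elements whose leading term is divisible by another's, tail-reduce, and make monic.
Reduced Gröbner basis: {b^2 + b + 2c - 2, bc + b, c^2 - 1, a - b - 2}.

Same reduced basis, so the two generating sets span the same ideal.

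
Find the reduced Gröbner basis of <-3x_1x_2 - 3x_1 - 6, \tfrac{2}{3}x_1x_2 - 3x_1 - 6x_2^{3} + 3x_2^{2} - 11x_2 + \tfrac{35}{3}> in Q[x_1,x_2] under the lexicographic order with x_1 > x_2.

G = {x_1 + \tfrac{18}{11}x_2^{3} - \tfrac{9}{11}x_2^{2} + 3x_2 - \tfrac{31}{11}, x_2^{4} + \tfrac{1}{2}x_2^{3} + \tfrac{4}{3}x_2^{2} + \tfrac{1}{9}x_2 - \tfrac{53}{18}}

f_1 = -3x_1x_2 - 3x_1 - 6, LT = x_1x_2.
f_2 = \tfrac{2}{3}x_1x_2 - 3x_1 - 6x_2^{3} + 3x_2^{2} - 11x_2 + \tfrac{35}{3}, LT = x_1x_2.

S(f_1,f_2): lcm = x_1x_2. S = \tfrac{11}{2}x_1 + 9x_2^{3} - \tfrac{9}{2}x_2^{2} + \tfrac{33}{2}x_2 - \tfrac{31}{2}.
  leading term x_1: no divisor's leading term divides it; move \tfrac{11}{2}x_1 to the remainder.
  leading term x_2^{3}: no divisor's leading term divides it; move 9x_2^{3} to the remainder.
  leading term x_2^{2}: no divisor's leading term divides it; move -\tfrac{9}{2}x_2^{2} to the remainder.
  leading term x_2: no divisor's leading term divides it; move \tfrac{33}{2}x_2 to the remainder.
  leading term 1: no divisor's leading term divides it; move -\tfrac{31}{2} to the remainder.
  remainder \tfrac{11}{2}x_1 + 9x_2^{3} - \tfrac{9}{2}x_2^{2} + \tfrac{33}{2}x_2 - \tfrac{31}{2} ≠ 0; add g_3 = \tfrac{11}{2}x_1 + 9x_2^{3} - \tfrac{9}{2}x_2^{2} + \tfrac{33}{2}x_2 - \tfrac{31}{2} to the basis.

S(f_1,g_3): lcm = x_1x_2. S = x_1 - \tfrac{18}{11}x_2^{4} + \tfrac{9}{11}x_2^{3} - 3x_2^{2} + \tfrac{31}{11}x_2 + 2.
  leading term x_1: subtract (\tfrac{2}{11})·g_3 from x_1 - \tfrac{18}{11}x_2^{4} + \tfrac{9}{11}x_2^{3} - 3x_2^{2} + \tfrac{31}{11}x_2 + 2 → -\tfrac{18}{11}x_2^{4} - \tfrac{9}{11}x_2^{3} - \tfrac{24}{11}x_2^{2} - \tfrac{2}{11}x_2 + \tfrac{53}{11}
  leading term x_2^{4}: no divisor's leading term divides it; move -\tfrac{18}{11}x_2^{4} to the remainder.
  leading term x_2^{3}: no divisor's leading term divides it; move -\tfrac{9}{11}x_2^{3} to the remainder.
  leading term x_2^{2}: no divisor's leading term divides it; move -\tfrac{24}{11}x_2^{2} to the remainder.
  leading term x_2: no divisor's leading term divides it; move -\tfrac{2}{11}x_2 to the remainder.
  leading term 1: no divisor's leading term divides it; move \tfrac{53}{11} to the remainder.
  remainder -\tfrac{18}{11}x_2^{4} - \tfrac{9}{11}x_2^{3} - \tfrac{24}{11}x_2^{2} - \tfrac{2}{11}x_2 + \tfrac{53}{11} ≠ 0; add g_4 = -\tfrac{18}{11}x_2^{4} - \tfrac{9}{11}x_2^{3} - \tfrac{24}{11}x_2^{2} - \tfrac{2}{11}x_2 + \tfrac{53}{11} to the basis.

The other S-polynomials (S(f_2,g_3), S(f_1,g_4), S(f_2,g_4), S(g_3,g_4)) all reduce to 0 modulo the current basis, so we have a Gröbner basis.
Inter-reduce: drop elements whose leading term is divisible by another's, tail-reduce, and make monic.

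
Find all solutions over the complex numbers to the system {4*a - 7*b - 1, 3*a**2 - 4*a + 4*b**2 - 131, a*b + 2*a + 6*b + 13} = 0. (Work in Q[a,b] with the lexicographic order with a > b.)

{(-5, -3)}

Compute a lex Gröbner basis by Buchberger's algorithm.
f_1 = 4*a - 7*b - 1, LT = a.
f_2 = 3*a**2 - 4*a + 4*b**2 - 131, LT = a**2.
f_3 = a*b + 2*a + 6*b + 13, LT = a*b.

S(f_1,f_2): lcm = a**2. S = -7/4*a*b + 13/12*a - 4/3*b**2 + 131/3.
  leading term a*b: subtract (-7/16*b)·f_1 from -7/4*a*b + 13/12*a - 4/3*b**2 + 131/3 → 13/12*a - 211/48*b**2 - 7/16*b + 131/3
  leading term a: subtract (13/48)·f_1 from 13/12*a - 211/48*b**2 - 7/16*b + 131/3 → -211/48*b**2 + 35/24*b + 703/16
  leading term b**2: no divisor's leading term divides it; move -211/48*b**2 to the remainder.
  leading term b: no divisor's leading term divides it; move 35/24*b to the remainder.
  leading term 1: no divisor's leading term divides it; move 703/16 to the remainder.
  remainder -211/48*b**2 + 35/24*b + 703/16 ≠ 0; add h_4 = -211/48*b**2 + 35/24*b + 703/16 to the basis.

S(f_1,f_3): lcm = a*b. S = -2*a - 7/4*b**2 - 25/4*b - 13.
  leading term a: subtract (-1/2)·f_1 from -2*a - 7/4*b**2 - 25/4*b - 13 → -7/4*b**2 - 39/4*b - 27/2
  leading term b**2: subtract (84/211)·h_4 from -7/4*b**2 - 39/4*b - 27/2 → -8719/844*b - 26157/844
  leading term b: no divisor's leading term divides it; move -8719/844*b to the remainder.
  leading term 1: no divisor's leading term divides it; move -26157/844 to the remainder.
  remainder -8719/844*b - 26157/844 ≠ 0; add h_5 = -8719/844*b - 26157/844 to the basis.

The other S-polynomials (S(f_2,f_3), S(f_1,h_4), S(f_2,h_4), S(f_3,h_4), S(f_1,h_5), S(f_2,h_5), S(f_3,h_5), S(h_4,h_5)) all reduce to 0 modulo the current basis, so we have a Gröbner basis.
Inter-reduce: drop elements whose leading term is divisible by another's, tail-reduce, and make monic.
Reduced Gröbner basis: {a + 5, b + 3}.

Elimination: the polynomial b + 3 lies in the elimination ideal for b, so b ∈ {-3}. For each such b, the remaining basis elements (now univariate) give the rest of the solution.
  b = -3: the earlier basis element becomes a + 5 = 0, giving a = -5 — point (-5, -3).
Substituting each solution back into the original system confirms all equations vanish.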